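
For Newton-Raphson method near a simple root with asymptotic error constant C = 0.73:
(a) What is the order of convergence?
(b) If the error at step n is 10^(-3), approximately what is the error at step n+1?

(a) Newton-Raphson has quadratic (order 2) convergence near simple roots.
    This means |e_{n+1}| ≈ C|e_n|².

(b) With |e_n| = 10^(-3) and C = 0.73:
    |e_{n+1}| ≈ 0.73 × (10^(-3))² = 0.73 × 10^(-6)

(a) 2 (quadratic); (b) |e_{n+1}| ≈ 7.300e-07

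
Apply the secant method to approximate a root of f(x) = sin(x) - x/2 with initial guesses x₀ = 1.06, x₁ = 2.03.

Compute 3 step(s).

f(x) = sin(x) - x/2
x₀ = 1.06, x₁ = 2.03

Secant formula: x_{n+1} = x_n - f(x_n)(x_n - x_{n-1})/(f(x_n) - f(x_{n-1}))

Iteration 1:
  f(1.060000) = 0.342355
  f(2.030000) = -0.118594
  x_2 = 2.030000 - (-0.118594)×(2.030000 - 1.060000)/(-0.118594 - 0.342355)
       = 1.780436
Iteration 2:
  f(2.030000) = -0.118594
  f(1.780436) = 0.087888
  x_3 = 1.780436 - 0.087888×(1.780436 - 2.030000)/(0.087888 - (-0.118594))
       = 1.886661
Iteration 3:
  f(1.780436) = 0.087888
  f(1.886661) = 0.007197
  x_4 = 1.886661 - 0.007197×(1.886661 - 1.780436)/(0.007197 - 0.087888)
       = 1.896136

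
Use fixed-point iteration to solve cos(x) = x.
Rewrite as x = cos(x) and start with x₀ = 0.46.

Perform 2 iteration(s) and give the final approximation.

Equation: cos(x) = x
Fixed-point form: x = cos(x)
x₀ = 0.46

x_1 = g(0.460000) = 0.896052
x_2 = g(0.896052) = 0.624697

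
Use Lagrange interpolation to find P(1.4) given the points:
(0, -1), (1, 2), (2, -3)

Lagrange interpolation formula:
P(x) = Σ yᵢ × Lᵢ(x)
where Lᵢ(x) = Π_{j≠i} (x - xⱼ)/(xᵢ - xⱼ)

L_0(1.4) = (1.4 - 1)/(0 - 1) × (1.4 - 2)/(0 - 2) = -0.120000
L_1(1.4) = (1.4 - 0)/(1 - 0) × (1.4 - 2)/(1 - 2) = 0.840000
L_2(1.4) = (1.4 - 0)/(2 - 0) × (1.4 - 1)/(2 - 1) = 0.280000

P(1.4) = (-1)×L_0(1.4) + 2×L_1(1.4) + (-3)×L_2(1.4)
P(1.4) = 0.960000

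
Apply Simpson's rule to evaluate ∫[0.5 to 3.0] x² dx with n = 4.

f(x) = x²
a = 0.5, b = 3.0, n = 4
h = (b - a)/n = 0.625000

Simpson's rule: (h/3)[f(x₀) + 4f(x₁) + 2f(x₂) + ... + f(xₙ)]

x_0 = 0.5000, f(x_0) = 0.250000, coefficient = 1
x_1 = 1.1250, f(x_1) = 1.265625, coefficient = 4
x_2 = 1.7500, f(x_2) = 3.062500, coefficient = 2
x_3 = 2.3750, f(x_3) = 5.640625, coefficient = 4
x_4 = 3.0000, f(x_4) = 9.000000, coefficient = 1

I ≈ (0.625000/3) × 43.000000 = 8.958333
Exact value: 8.958333
Error: 0.000000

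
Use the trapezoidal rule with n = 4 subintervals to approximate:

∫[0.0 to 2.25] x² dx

f(x) = x²
a = 0.0, b = 2.25, n = 4
h = (b - a)/n = 0.562500

Trapezoidal rule: (h/2)[f(x₀) + 2f(x₁) + 2f(x₂) + ... + f(xₙ)]

x_0 = 0.0000, f(x_0) = 0.000000, coefficient = 1
x_1 = 0.5625, f(x_1) = 0.316406, coefficient = 2
x_2 = 1.1250, f(x_2) = 1.265625, coefficient = 2
x_3 = 1.6875, f(x_3) = 2.847656, coefficient = 2
x_4 = 2.2500, f(x_4) = 5.062500, coefficient = 1

I ≈ (0.562500/2) × 13.921875 = 3.915527
Exact value: 3.796875
Error: 0.118652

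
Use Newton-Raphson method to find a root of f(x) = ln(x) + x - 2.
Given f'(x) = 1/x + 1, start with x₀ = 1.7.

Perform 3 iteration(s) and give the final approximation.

f(x) = ln(x) + x - 2
f'(x) = 1/x + 1
x₀ = 1.7

Newton-Raphson formula: x_{n+1} = x_n - f(x_n)/f'(x_n)

Iteration 1:
  f(1.700000) = 0.230628
  f'(1.700000) = 1.588235
  x_1 = 1.700000 - 0.230628/1.588235 = 1.554790
Iteration 2:
  f(1.554790) = -0.003870
  f'(1.554790) = 1.643174
  x_2 = 1.554790 - (-0.003870)/1.643174 = 1.557145
Iteration 3:
  f(1.557145) = -0.000001
  f'(1.557145) = 1.642201
  x_3 = 1.557145 - (-0.000001)/1.642201 = 1.557146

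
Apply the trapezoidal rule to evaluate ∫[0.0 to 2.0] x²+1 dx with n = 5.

f(x) = x²+1
a = 0.0, b = 2.0, n = 5
h = (b - a)/n = 0.400000

Trapezoidal rule: (h/2)[f(x₀) + 2f(x₁) + 2f(x₂) + ... + f(xₙ)]

x_0 = 0.0000, f(x_0) = 1.000000, coefficient = 1
x_1 = 0.4000, f(x_1) = 1.160000, coefficient = 2
x_2 = 0.8000, f(x_2) = 1.640000, coefficient = 2
x_3 = 1.2000, f(x_3) = 2.440000, coefficient = 2
x_4 = 1.6000, f(x_4) = 3.560000, coefficient = 2
x_5 = 2.0000, f(x_5) = 5.000000, coefficient = 1

I ≈ (0.400000/2) × 23.600000 = 4.720000
Exact value: 4.666667
Error: 0.053333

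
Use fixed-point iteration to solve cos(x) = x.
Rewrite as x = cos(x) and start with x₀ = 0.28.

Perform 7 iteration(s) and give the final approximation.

Equation: cos(x) = x
Fixed-point form: x = cos(x)
x₀ = 0.28

x_1 = g(0.280000) = 0.961055
x_2 = g(0.961055) = 0.572655
x_3 = g(0.572655) = 0.840465
x_4 = g(0.840465) = 0.667116
x_5 = g(0.667116) = 0.785609
x_6 = g(0.785609) = 0.706958
x_7 = g(0.706958) = 0.760342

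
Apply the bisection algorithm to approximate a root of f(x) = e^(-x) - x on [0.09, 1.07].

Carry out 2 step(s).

f(x) = e^(-x) - x
Initial interval: [0.09, 1.07]

Iteration 1:
  c_1 = (0.090000 + 1.070000)/2 = 0.580000
  f(c_1) = f(0.580000) = -0.020102
  f(a) × f(c) < 0, new interval: [0.090000, 0.580000]
Iteration 2:
  c_2 = (0.090000 + 0.580000)/2 = 0.335000
  f(c_2) = f(0.335000) = 0.380338
  f(a) × f(c) ≥ 0, new interval: [0.335000, 0.580000]

After 2 iteration(s), the approximation is c_2 = 0.335000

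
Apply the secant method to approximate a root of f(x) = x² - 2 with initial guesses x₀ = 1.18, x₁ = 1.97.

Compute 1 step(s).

f(x) = x² - 2
x₀ = 1.18, x₁ = 1.97

Secant formula: x_{n+1} = x_n - f(x_n)(x_n - x_{n-1})/(f(x_n) - f(x_{n-1}))

Iteration 1:
  f(1.180000) = -0.607600
  f(1.970000) = 1.880900
  x_2 = 1.970000 - 1.880900×(1.970000 - 1.180000)/(1.880900 - (-0.607600))
       = 1.372889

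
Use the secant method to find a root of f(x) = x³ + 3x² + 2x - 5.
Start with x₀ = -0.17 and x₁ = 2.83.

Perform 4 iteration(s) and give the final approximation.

f(x) = x³ + 3x² + 2x - 5
x₀ = -0.17, x₁ = 2.83

Secant formula: x_{n+1} = x_n - f(x_n)(x_n - x_{n-1})/(f(x_n) - f(x_{n-1}))

Iteration 1:
  f(-0.170000) = -5.258213
  f(2.830000) = 47.351887
  x_2 = 2.830000 - 47.351887×(2.830000 - (-0.170000))/(47.351887 - (-5.258213))
       = 0.129841
Iteration 2:
  f(2.830000) = 47.351887
  f(0.129841) = -4.687554
  x_3 = 0.129841 - (-4.687554)×(0.129841 - 2.830000)/(-4.687554 - 47.351887)
       = 0.373063
Iteration 3:
  f(0.129841) = -4.687554
  f(0.373063) = -3.784426
  x_4 = 0.373063 - (-3.784426)×(0.373063 - 0.129841)/(-3.784426 - (-4.687554))
       = 1.392249
Iteration 4:
  f(0.373063) = -3.784426
  f(1.392249) = 6.298252
  x_5 = 1.392249 - 6.298252×(1.392249 - 0.373063)/(6.298252 - (-3.784426))
       = 0.755604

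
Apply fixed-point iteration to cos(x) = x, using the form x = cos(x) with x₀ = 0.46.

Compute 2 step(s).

Equation: cos(x) = x
Fixed-point form: x = cos(x)
x₀ = 0.46

x_1 = g(0.460000) = 0.896052
x_2 = g(0.896052) = 0.624697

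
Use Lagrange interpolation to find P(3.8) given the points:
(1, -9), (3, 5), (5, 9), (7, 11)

Lagrange interpolation formula:
P(x) = Σ yᵢ × Lᵢ(x)
where Lᵢ(x) = Π_{j≠i} (x - xⱼ)/(xᵢ - xⱼ)

L_0(3.8) = (3.8 - 3)/(1 - 3) × (3.8 - 5)/(1 - 5) × (3.8 - 7)/(1 - 7) = -0.064000
L_1(3.8) = (3.8 - 1)/(3 - 1) × (3.8 - 5)/(3 - 5) × (3.8 - 7)/(3 - 7) = 0.672000
L_2(3.8) = (3.8 - 1)/(5 - 1) × (3.8 - 3)/(5 - 3) × (3.8 - 7)/(5 - 7) = 0.448000
L_3(3.8) = (3.8 - 1)/(7 - 1) × (3.8 - 3)/(7 - 3) × (3.8 - 5)/(7 - 5) = -0.056000

P(3.8) = (-9)×L_0(3.8) + 5×L_1(3.8) + 9×L_2(3.8) + 11×L_3(3.8)
P(3.8) = 7.352000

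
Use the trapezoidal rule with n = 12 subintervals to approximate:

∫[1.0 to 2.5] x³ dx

f(x) = x³
a = 1.0, b = 2.5, n = 12
h = (b - a)/n = 0.125000

Trapezoidal rule: (h/2)[f(x₀) + 2f(x₁) + 2f(x₂) + ... + f(xₙ)]

x_0 = 1.0000, f(x_0) = 1.000000, coefficient = 1
x_1 = 1.1250, f(x_1) = 1.423828, coefficient = 2
x_2 = 1.2500, f(x_2) = 1.953125, coefficient = 2
x_3 = 1.3750, f(x_3) = 2.599609, coefficient = 2
x_4 = 1.5000, f(x_4) = 3.375000, coefficient = 2
x_5 = 1.6250, f(x_5) = 4.291016, coefficient = 2
x_6 = 1.7500, f(x_6) = 5.359375, coefficient = 2
x_7 = 1.8750, f(x_7) = 6.591797, coefficient = 2
x_8 = 2.0000, f(x_8) = 8.000000, coefficient = 2
x_9 = 2.1250, f(x_9) = 9.595703, coefficient = 2
x_10 = 2.2500, f(x_10) = 11.390625, coefficient = 2
x_11 = 2.3750, f(x_11) = 13.396484, coefficient = 2
x_12 = 2.5000, f(x_12) = 15.625000, coefficient = 1

I ≈ (0.125000/2) × 152.578125 = 9.536133
Exact value: 9.515625
Error: 0.020508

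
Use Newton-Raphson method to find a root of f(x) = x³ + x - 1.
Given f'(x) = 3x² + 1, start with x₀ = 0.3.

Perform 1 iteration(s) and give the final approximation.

f(x) = x³ + x - 1
f'(x) = 3x² + 1
x₀ = 0.3

Newton-Raphson formula: x_{n+1} = x_n - f(x_n)/f'(x_n)

Iteration 1:
  f(0.300000) = -0.673000
  f'(0.300000) = 1.270000
  x_1 = 0.300000 - (-0.673000)/1.270000 = 0.829921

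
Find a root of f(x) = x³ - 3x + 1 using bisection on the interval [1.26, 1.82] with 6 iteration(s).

f(x) = x³ - 3x + 1
Initial interval: [1.26, 1.82]

Iteration 1:
  c_1 = (1.260000 + 1.820000)/2 = 1.540000
  f(c_1) = f(1.540000) = 0.032264
  f(a) × f(c) < 0, new interval: [1.260000, 1.540000]
Iteration 2:
  c_2 = (1.260000 + 1.540000)/2 = 1.400000
  f(c_2) = f(1.400000) = -0.456000
  f(a) × f(c) ≥ 0, new interval: [1.400000, 1.540000]
Iteration 3:
  c_3 = (1.400000 + 1.540000)/2 = 1.470000
  f(c_3) = f(1.470000) = -0.233477
  f(a) × f(c) ≥ 0, new interval: [1.470000, 1.540000]
Iteration 4:
  c_4 = (1.470000 + 1.540000)/2 = 1.505000
  f(c_4) = f(1.505000) = -0.106137
  f(a) × f(c) ≥ 0, new interval: [1.505000, 1.540000]
Iteration 5:
  c_5 = (1.505000 + 1.540000)/2 = 1.522500
  f(c_5) = f(1.522500) = -0.038335
  f(a) × f(c) ≥ 0, new interval: [1.522500, 1.540000]
Iteration 6:
  c_6 = (1.522500 + 1.540000)/2 = 1.531250
  f(c_6) = f(1.531250) = -0.003387
  f(a) × f(c) ≥ 0, new interval: [1.531250, 1.540000]

After 6 iteration(s), the approximation is c_6 = 1.531250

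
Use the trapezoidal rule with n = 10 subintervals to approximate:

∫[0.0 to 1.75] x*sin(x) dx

f(x) = x*sin(x)
a = 0.0, b = 1.75, n = 10
h = (b - a)/n = 0.175000

Trapezoidal rule: (h/2)[f(x₀) + 2f(x₁) + 2f(x₂) + ... + f(xₙ)]

x_0 = 0.0000, f(x_0) = 0.000000, coefficient = 1
x_1 = 0.1750, f(x_1) = 0.030469, coefficient = 2
x_2 = 0.3500, f(x_2) = 0.120014, coefficient = 2
x_3 = 0.5250, f(x_3) = 0.263137, coefficient = 2
x_4 = 0.7000, f(x_4) = 0.450952, coefficient = 2
x_5 = 0.8750, f(x_5) = 0.671601, coefficient = 2
x_6 = 1.0500, f(x_6) = 0.910794, coefficient = 2
x_7 = 1.2250, f(x_7) = 1.152487, coefficient = 2
x_8 = 1.4000, f(x_8) = 1.379630, coefficient = 2
x_9 = 1.5750, f(x_9) = 1.574986, coefficient = 2
x_10 = 1.7500, f(x_10) = 1.721975, coefficient = 1

I ≈ (0.175000/2) × 14.830116 = 1.297635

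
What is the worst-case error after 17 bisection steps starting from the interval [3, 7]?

Bisection error bound: |error| ≤ (b-a)/2^n
|error| ≤ (7 - 3)/2^17 = 4/2^17
|error| ≤ 0.0000305176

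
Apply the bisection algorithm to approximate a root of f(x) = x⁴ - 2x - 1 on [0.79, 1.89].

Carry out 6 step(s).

f(x) = x⁴ - 2x - 1
Initial interval: [0.79, 1.89]

Iteration 1:
  c_1 = (0.790000 + 1.890000)/2 = 1.340000
  f(c_1) = f(1.340000) = -0.455821
  f(a) × f(c) ≥ 0, new interval: [1.340000, 1.890000]
Iteration 2:
  c_2 = (1.340000 + 1.890000)/2 = 1.615000
  f(c_2) = f(1.615000) = 2.572838
  f(a) × f(c) < 0, new interval: [1.340000, 1.615000]
Iteration 3:
  c_3 = (1.340000 + 1.615000)/2 = 1.477500
  f(c_3) = f(1.477500) = 0.810516
  f(a) × f(c) < 0, new interval: [1.340000, 1.477500]
Iteration 4:
  c_4 = (1.340000 + 1.477500)/2 = 1.408750
  f(c_4) = f(1.408750) = 0.121044
  f(a) × f(c) < 0, new interval: [1.340000, 1.408750]
Iteration 5:
  c_5 = (1.340000 + 1.408750)/2 = 1.374375
  f(c_5) = f(1.374375) = -0.180782
  f(a) × f(c) ≥ 0, new interval: [1.374375, 1.408750]
Iteration 6:
  c_6 = (1.374375 + 1.408750)/2 = 1.391563
  f(c_6) = f(1.391563) = -0.033301
  f(a) × f(c) ≥ 0, new interval: [1.391563, 1.408750]

After 6 iteration(s), the approximation is c_6 = 1.391563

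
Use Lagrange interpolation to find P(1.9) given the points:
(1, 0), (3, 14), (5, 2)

Lagrange interpolation formula:
P(x) = Σ yᵢ × Lᵢ(x)
where Lᵢ(x) = Π_{j≠i} (x - xⱼ)/(xᵢ - xⱼ)

L_0(1.9) = (1.9 - 3)/(1 - 3) × (1.9 - 5)/(1 - 5) = 0.426250
L_1(1.9) = (1.9 - 1)/(3 - 1) × (1.9 - 5)/(3 - 5) = 0.697500
L_2(1.9) = (1.9 - 1)/(5 - 1) × (1.9 - 3)/(5 - 3) = -0.123750

P(1.9) = 0×L_0(1.9) + 14×L_1(1.9) + 2×L_2(1.9)
P(1.9) = 9.517500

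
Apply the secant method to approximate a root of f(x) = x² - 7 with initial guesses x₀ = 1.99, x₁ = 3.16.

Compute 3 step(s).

f(x) = x² - 7
x₀ = 1.99, x₁ = 3.16

Secant formula: x_{n+1} = x_n - f(x_n)(x_n - x_{n-1})/(f(x_n) - f(x_{n-1}))

Iteration 1:
  f(1.990000) = -3.039900
  f(3.160000) = 2.985600
  x_2 = 3.160000 - 2.985600×(3.160000 - 1.990000)/(2.985600 - (-3.039900))
       = 2.580272
Iteration 2:
  f(3.160000) = 2.985600
  f(2.580272) = -0.342197
  x_3 = 2.580272 - (-0.342197)×(2.580272 - 3.160000)/(-0.342197 - 2.985600)
       = 2.639885
Iteration 3:
  f(2.580272) = -0.342197
  f(2.639885) = -0.031006
  x_4 = 2.639885 - (-0.031006)×(2.639885 - 2.580272)/(-0.031006 - (-0.342197))
       = 2.645825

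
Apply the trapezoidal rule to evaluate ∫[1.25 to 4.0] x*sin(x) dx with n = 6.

f(x) = x*sin(x)
a = 1.25, b = 4.0, n = 6
h = (b - a)/n = 0.458333

Trapezoidal rule: (h/2)[f(x₀) + 2f(x₁) + 2f(x₂) + ... + f(xₙ)]

x_0 = 1.2500, f(x_0) = 1.186231, coefficient = 1
x_1 = 1.7083, f(x_1) = 1.692201, coefficient = 2
x_2 = 2.1667, f(x_2) = 1.793264, coefficient = 2
x_3 = 2.6250, f(x_3) = 1.296541, coefficient = 2
x_4 = 3.0833, f(x_4) = 0.179531, coefficient = 2
x_5 = 3.5417, f(x_5) = -1.379431, coefficient = 2
x_6 = 4.0000, f(x_6) = -3.027210, coefficient = 1

I ≈ (0.458333/2) × 5.323232 = 1.219907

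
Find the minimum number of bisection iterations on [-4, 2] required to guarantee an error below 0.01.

We need (b-a)/2^n ≤ 0.01
(2 - (-4))/2^n ≤ 0.01
6/2^n ≤ 0.01
2^n ≥ 600
n ≥ log₂(600) = 9.23
n ≥ 10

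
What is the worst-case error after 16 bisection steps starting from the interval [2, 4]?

Bisection error bound: |error| ≤ (b-a)/2^n
|error| ≤ (4 - 2)/2^16 = 2/2^16
|error| ≤ 0.0000305176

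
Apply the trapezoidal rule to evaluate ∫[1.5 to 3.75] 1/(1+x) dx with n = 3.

f(x) = 1/(1+x)
a = 1.5, b = 3.75, n = 3
h = (b - a)/n = 0.750000

Trapezoidal rule: (h/2)[f(x₀) + 2f(x₁) + 2f(x₂) + ... + f(xₙ)]

x_0 = 1.5000, f(x_0) = 0.400000, coefficient = 1
x_1 = 2.2500, f(x_1) = 0.307692, coefficient = 2
x_2 = 3.0000, f(x_2) = 0.250000, coefficient = 2
x_3 = 3.7500, f(x_3) = 0.210526, coefficient = 1

I ≈ (0.750000/2) × 1.725911 = 0.647217
Exact value: 0.641854
Error: 0.005363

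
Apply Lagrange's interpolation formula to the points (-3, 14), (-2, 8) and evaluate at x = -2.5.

Lagrange interpolation formula:
P(x) = Σ yᵢ × Lᵢ(x)
where Lᵢ(x) = Π_{j≠i} (x - xⱼ)/(xᵢ - xⱼ)

L_0(-2.5) = (-2.5 - (-2))/(-3 - (-2)) = 0.500000
L_1(-2.5) = (-2.5 - (-3))/(-2 - (-3)) = 0.500000

P(-2.5) = 14×L_0(-2.5) + 8×L_1(-2.5)
P(-2.5) = 11.000000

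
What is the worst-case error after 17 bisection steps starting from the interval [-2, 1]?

Bisection error bound: |error| ≤ (b-a)/2^n
|error| ≤ (1 - (-2))/2^17 = 3/2^17
|error| ≤ 0.0000228882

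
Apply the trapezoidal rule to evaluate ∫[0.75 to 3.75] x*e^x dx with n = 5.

f(x) = x*e^x
a = 0.75, b = 3.75, n = 5
h = (b - a)/n = 0.600000

Trapezoidal rule: (h/2)[f(x₀) + 2f(x₁) + 2f(x₂) + ... + f(xₙ)]

x_0 = 0.7500, f(x_0) = 1.587750, coefficient = 1
x_1 = 1.3500, f(x_1) = 5.207524, coefficient = 2
x_2 = 1.9500, f(x_2) = 13.705941, coefficient = 2
x_3 = 2.5500, f(x_3) = 32.658115, coefficient = 2
x_4 = 3.1500, f(x_4) = 73.508603, coefficient = 2
x_5 = 3.7500, f(x_5) = 159.454058, coefficient = 1

I ≈ (0.600000/2) × 411.202174 = 123.360652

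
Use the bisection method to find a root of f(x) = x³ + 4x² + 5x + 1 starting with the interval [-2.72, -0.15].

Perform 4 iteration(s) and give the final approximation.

f(x) = x³ + 4x² + 5x + 1
Initial interval: [-2.72, -0.15]

Iteration 1:
  c_1 = (-2.720000 + (-0.150000))/2 = -1.435000
  f(c_1) = f(-1.435000) = -0.893088
  f(a) × f(c) ≥ 0, new interval: [-1.435000, -0.150000]
Iteration 2:
  c_2 = (-1.435000 + (-0.150000))/2 = -0.792500
  f(c_2) = f(-0.792500) = -0.948010
  f(a) × f(c) ≥ 0, new interval: [-0.792500, -0.150000]
Iteration 3:
  c_3 = (-0.792500 + (-0.150000))/2 = -0.471250
  f(c_3) = f(-0.471250) = -0.572597
  f(a) × f(c) ≥ 0, new interval: [-0.471250, -0.150000]
Iteration 4:
  c_4 = (-0.471250 + (-0.150000))/2 = -0.310625
  f(c_4) = f(-0.310625) = -0.197145
  f(a) × f(c) ≥ 0, new interval: [-0.310625, -0.150000]

After 4 iteration(s), the approximation is c_4 = -0.310625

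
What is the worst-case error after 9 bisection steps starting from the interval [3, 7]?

Bisection error bound: |error| ≤ (b-a)/2^n
|error| ≤ (7 - 3)/2^9 = 4/2^9
|error| ≤ 0.0078125000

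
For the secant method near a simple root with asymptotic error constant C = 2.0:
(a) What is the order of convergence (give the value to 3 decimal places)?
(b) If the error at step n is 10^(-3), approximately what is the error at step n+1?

(a) Secant method has superlinear convergence with order φ = (1+√5)/2 ≈ 1.618.
    This means |e_{n+1}| ≈ C|e_n|^1.618.

(b) With |e_n| = 10^(-3) and C = 2.0:
    |e_{n+1}| ≈ 2.0 × (10^(-3))^1.618 = 2.0 × 10^(-4.85)

(a) ≈ 1.618 (golden ratio); (b) |e_{n+1}| ≈ 2.799e-05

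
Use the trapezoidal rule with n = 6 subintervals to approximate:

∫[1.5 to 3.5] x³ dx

f(x) = x³
a = 1.5, b = 3.5, n = 6
h = (b - a)/n = 0.333333

Trapezoidal rule: (h/2)[f(x₀) + 2f(x₁) + 2f(x₂) + ... + f(xₙ)]

x_0 = 1.5000, f(x_0) = 3.375000, coefficient = 1
x_1 = 1.8333, f(x_1) = 6.162037, coefficient = 2
x_2 = 2.1667, f(x_2) = 10.171296, coefficient = 2
x_3 = 2.5000, f(x_3) = 15.625000, coefficient = 2
x_4 = 2.8333, f(x_4) = 22.745370, coefficient = 2
x_5 = 3.1667, f(x_5) = 31.754630, coefficient = 2
x_6 = 3.5000, f(x_6) = 42.875000, coefficient = 1

I ≈ (0.333333/2) × 219.166667 = 36.527778
Exact value: 36.250000
Error: 0.277778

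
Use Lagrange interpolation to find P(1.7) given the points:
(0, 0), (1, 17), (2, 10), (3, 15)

Lagrange interpolation formula:
P(x) = Σ yᵢ × Lᵢ(x)
where Lᵢ(x) = Π_{j≠i} (x - xⱼ)/(xᵢ - xⱼ)

L_0(1.7) = (1.7 - 1)/(0 - 1) × (1.7 - 2)/(0 - 2) × (1.7 - 3)/(0 - 3) = -0.045500
L_1(1.7) = (1.7 - 0)/(1 - 0) × (1.7 - 2)/(1 - 2) × (1.7 - 3)/(1 - 3) = 0.331500
L_2(1.7) = (1.7 - 0)/(2 - 0) × (1.7 - 1)/(2 - 1) × (1.7 - 3)/(2 - 3) = 0.773500
L_3(1.7) = (1.7 - 0)/(3 - 0) × (1.7 - 1)/(3 - 1) × (1.7 - 2)/(3 - 2) = -0.059500

P(1.7) = 0×L_0(1.7) + 17×L_1(1.7) + 10×L_2(1.7) + 15×L_3(1.7)
P(1.7) = 12.478000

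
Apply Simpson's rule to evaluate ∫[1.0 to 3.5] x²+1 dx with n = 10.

f(x) = x²+1
a = 1.0, b = 3.5, n = 10
h = (b - a)/n = 0.250000

Simpson's rule: (h/3)[f(x₀) + 4f(x₁) + 2f(x₂) + ... + f(xₙ)]

x_0 = 1.0000, f(x_0) = 2.000000, coefficient = 1
x_1 = 1.2500, f(x_1) = 2.562500, coefficient = 4
x_2 = 1.5000, f(x_2) = 3.250000, coefficient = 2
x_3 = 1.7500, f(x_3) = 4.062500, coefficient = 4
x_4 = 2.0000, f(x_4) = 5.000000, coefficient = 2
x_5 = 2.2500, f(x_5) = 6.062500, coefficient = 4
x_6 = 2.5000, f(x_6) = 7.250000, coefficient = 2
x_7 = 2.7500, f(x_7) = 8.562500, coefficient = 4
x_8 = 3.0000, f(x_8) = 10.000000, coefficient = 2
x_9 = 3.2500, f(x_9) = 11.562500, coefficient = 4
x_10 = 3.5000, f(x_10) = 13.250000, coefficient = 1

I ≈ (0.250000/3) × 197.500000 = 16.458333
Exact value: 16.458333
Error: 0.000000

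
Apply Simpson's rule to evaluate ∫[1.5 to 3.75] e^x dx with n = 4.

f(x) = e^x
a = 1.5, b = 3.75, n = 4
h = (b - a)/n = 0.562500

Simpson's rule: (h/3)[f(x₀) + 4f(x₁) + 2f(x₂) + ... + f(xₙ)]

x_0 = 1.5000, f(x_0) = 4.481689, coefficient = 1
x_1 = 2.0625, f(x_1) = 7.865609, coefficient = 4
x_2 = 2.6250, f(x_2) = 13.804574, coefficient = 2
x_3 = 3.1875, f(x_3) = 24.227782, coefficient = 4
x_4 = 3.7500, f(x_4) = 42.521082, coefficient = 1

I ≈ (0.562500/3) × 202.985485 = 38.059779
Exact value: 38.039393
Error: 0.020386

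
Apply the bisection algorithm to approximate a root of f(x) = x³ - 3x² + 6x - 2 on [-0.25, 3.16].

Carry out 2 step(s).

f(x) = x³ - 3x² + 6x - 2
Initial interval: [-0.25, 3.16]

Iteration 1:
  c_1 = (-0.250000 + 3.160000)/2 = 1.455000
  f(c_1) = f(1.455000) = 3.459196
  f(a) × f(c) < 0, new interval: [-0.250000, 1.455000]
Iteration 2:
  c_2 = (-0.250000 + 1.455000)/2 = 0.602500
  f(c_2) = f(0.602500) = 0.744693
  f(a) × f(c) < 0, new interval: [-0.250000, 0.602500]

After 2 iteration(s), the approximation is c_2 = 0.602500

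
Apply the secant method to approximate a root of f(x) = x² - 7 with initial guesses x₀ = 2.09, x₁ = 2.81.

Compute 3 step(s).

f(x) = x² - 7
x₀ = 2.09, x₁ = 2.81

Secant formula: x_{n+1} = x_n - f(x_n)(x_n - x_{n-1})/(f(x_n) - f(x_{n-1}))

Iteration 1:
  f(2.090000) = -2.631900
  f(2.810000) = 0.896100
  x_2 = 2.810000 - 0.896100×(2.810000 - 2.090000)/(0.896100 - (-2.631900))
       = 2.627122
Iteration 2:
  f(2.810000) = 0.896100
  f(2.627122) = -0.098228
  x_3 = 2.627122 - (-0.098228)×(2.627122 - 2.810000)/(-0.098228 - 0.896100)
       = 2.645189
Iteration 3:
  f(2.627122) = -0.098228
  f(2.645189) = -0.002978
  x_4 = 2.645189 - (-0.002978)×(2.645189 - 2.627122)/(-0.002978 - (-0.098228))
       = 2.645753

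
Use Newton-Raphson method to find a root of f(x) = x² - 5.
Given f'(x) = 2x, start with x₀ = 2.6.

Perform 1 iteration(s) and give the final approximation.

f(x) = x² - 5
f'(x) = 2x
x₀ = 2.6

Newton-Raphson formula: x_{n+1} = x_n - f(x_n)/f'(x_n)

Iteration 1:
  f(2.600000) = 1.760000
  f'(2.600000) = 5.200000
  x_1 = 2.600000 - 1.760000/5.200000 = 2.261538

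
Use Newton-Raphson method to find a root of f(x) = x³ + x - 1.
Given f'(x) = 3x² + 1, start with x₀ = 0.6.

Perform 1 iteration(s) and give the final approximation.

f(x) = x³ + x - 1
f'(x) = 3x² + 1
x₀ = 0.6

Newton-Raphson formula: x_{n+1} = x_n - f(x_n)/f'(x_n)

Iteration 1:
  f(0.600000) = -0.184000
  f'(0.600000) = 2.080000
  x_1 = 0.600000 - (-0.184000)/2.080000 = 0.688462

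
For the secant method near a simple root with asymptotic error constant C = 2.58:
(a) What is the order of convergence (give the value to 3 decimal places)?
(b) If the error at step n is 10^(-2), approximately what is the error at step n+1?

(a) Secant method has superlinear convergence with order φ = (1+√5)/2 ≈ 1.618.
    This means |e_{n+1}| ≈ C|e_n|^1.618.

(b) With |e_n| = 10^(-2) and C = 2.58:
    |e_{n+1}| ≈ 2.58 × (10^(-2))^1.618 = 2.58 × 10^(-3.24)

(a) ≈ 1.618 (golden ratio); (b) |e_{n+1}| ≈ 1.498e-03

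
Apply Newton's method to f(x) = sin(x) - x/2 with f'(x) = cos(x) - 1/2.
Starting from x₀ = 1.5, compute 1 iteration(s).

f(x) = sin(x) - x/2
f'(x) = cos(x) - 1/2
x₀ = 1.5

Newton-Raphson formula: x_{n+1} = x_n - f(x_n)/f'(x_n)

Iteration 1:
  f(1.500000) = 0.247495
  f'(1.500000) = -0.429263
  x_1 = 1.500000 - 0.247495/(-0.429263) = 2.076558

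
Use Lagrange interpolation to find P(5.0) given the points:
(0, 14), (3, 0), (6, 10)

Lagrange interpolation formula:
P(x) = Σ yᵢ × Lᵢ(x)
where Lᵢ(x) = Π_{j≠i} (x - xⱼ)/(xᵢ - xⱼ)

L_0(5.0) = (5.0 - 3)/(0 - 3) × (5.0 - 6)/(0 - 6) = -0.111111
L_1(5.0) = (5.0 - 0)/(3 - 0) × (5.0 - 6)/(3 - 6) = 0.555556
L_2(5.0) = (5.0 - 0)/(6 - 0) × (5.0 - 3)/(6 - 3) = 0.555556

P(5.0) = 14×L_0(5.0) + 0×L_1(5.0) + 10×L_2(5.0)
P(5.0) = 4.000000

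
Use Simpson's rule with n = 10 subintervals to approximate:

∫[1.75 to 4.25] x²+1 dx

f(x) = x²+1
a = 1.75, b = 4.25, n = 10
h = (b - a)/n = 0.250000

Simpson's rule: (h/3)[f(x₀) + 4f(x₁) + 2f(x₂) + ... + f(xₙ)]

x_0 = 1.7500, f(x_0) = 4.062500, coefficient = 1
x_1 = 2.0000, f(x_1) = 5.000000, coefficient = 4
x_2 = 2.2500, f(x_2) = 6.062500, coefficient = 2
x_3 = 2.5000, f(x_3) = 7.250000, coefficient = 4
x_4 = 2.7500, f(x_4) = 8.562500, coefficient = 2
x_5 = 3.0000, f(x_5) = 10.000000, coefficient = 4
x_6 = 3.2500, f(x_6) = 11.562500, coefficient = 2
x_7 = 3.5000, f(x_7) = 13.250000, coefficient = 4
x_8 = 3.7500, f(x_8) = 15.062500, coefficient = 2
x_9 = 4.0000, f(x_9) = 17.000000, coefficient = 4
x_10 = 4.2500, f(x_10) = 19.062500, coefficient = 1

I ≈ (0.250000/3) × 315.625000 = 26.302083
Exact value: 26.302083
Error: 0.000000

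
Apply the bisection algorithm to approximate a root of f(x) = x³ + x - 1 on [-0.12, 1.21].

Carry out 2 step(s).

f(x) = x³ + x - 1
Initial interval: [-0.12, 1.21]

Iteration 1:
  c_1 = (-0.120000 + 1.210000)/2 = 0.545000
  f(c_1) = f(0.545000) = -0.293121
  f(a) × f(c) ≥ 0, new interval: [0.545000, 1.210000]
Iteration 2:
  c_2 = (0.545000 + 1.210000)/2 = 0.877500
  f(c_2) = f(0.877500) = 0.553180
  f(a) × f(c) < 0, new interval: [0.545000, 0.877500]

After 2 iteration(s), the approximation is c_2 = 0.877500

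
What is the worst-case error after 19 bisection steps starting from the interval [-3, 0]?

Bisection error bound: |error| ≤ (b-a)/2^n
|error| ≤ (0 - (-3))/2^19 = 3/2^19
|error| ≤ 0.0000057220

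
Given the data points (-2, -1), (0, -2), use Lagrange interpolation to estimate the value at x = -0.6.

Lagrange interpolation formula:
P(x) = Σ yᵢ × Lᵢ(x)
where Lᵢ(x) = Π_{j≠i} (x - xⱼ)/(xᵢ - xⱼ)

L_0(-0.6) = (-0.6 - 0)/(-2 - 0) = 0.300000
L_1(-0.6) = (-0.6 - (-2))/(0 - (-2)) = 0.700000

P(-0.6) = (-1)×L_0(-0.6) + (-2)×L_1(-0.6)
P(-0.6) = -1.700000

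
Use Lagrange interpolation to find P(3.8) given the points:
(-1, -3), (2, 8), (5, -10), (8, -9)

Lagrange interpolation formula:
P(x) = Σ yᵢ × Lᵢ(x)
where Lᵢ(x) = Π_{j≠i} (x - xⱼ)/(xᵢ - xⱼ)

L_0(3.8) = (3.8 - 2)/(-1 - 2) × (3.8 - 5)/(-1 - 5) × (3.8 - 8)/(-1 - 8) = -0.056000
L_1(3.8) = (3.8 - (-1))/(2 - (-1)) × (3.8 - 5)/(2 - 5) × (3.8 - 8)/(2 - 8) = 0.448000
L_2(3.8) = (3.8 - (-1))/(5 - (-1)) × (3.8 - 2)/(5 - 2) × (3.8 - 8)/(5 - 8) = 0.672000
L_3(3.8) = (3.8 - (-1))/(8 - (-1)) × (3.8 - 2)/(8 - 2) × (3.8 - 5)/(8 - 5) = -0.064000

P(3.8) = (-3)×L_0(3.8) + 8×L_1(3.8) + (-10)×L_2(3.8) + (-9)×L_3(3.8)
P(3.8) = -2.392000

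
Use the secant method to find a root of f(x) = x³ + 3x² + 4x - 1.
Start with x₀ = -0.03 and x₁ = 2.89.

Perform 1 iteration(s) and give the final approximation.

f(x) = x³ + 3x² + 4x - 1
x₀ = -0.03, x₁ = 2.89

Secant formula: x_{n+1} = x_n - f(x_n)(x_n - x_{n-1})/(f(x_n) - f(x_{n-1}))

Iteration 1:
  f(-0.030000) = -1.117327
  f(2.890000) = 59.753869
  x_2 = 2.890000 - 59.753869×(2.890000 - (-0.030000))/(59.753869 - (-1.117327))
       = 0.023598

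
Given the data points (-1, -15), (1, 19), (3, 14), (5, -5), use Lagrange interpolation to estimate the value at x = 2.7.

Lagrange interpolation formula:
P(x) = Σ yᵢ × Lᵢ(x)
where Lᵢ(x) = Π_{j≠i} (x - xⱼ)/(xᵢ - xⱼ)

L_0(2.7) = (2.7 - 1)/(-1 - 1) × (2.7 - 3)/(-1 - 3) × (2.7 - 5)/(-1 - 5) = -0.024437
L_1(2.7) = (2.7 - (-1))/(1 - (-1)) × (2.7 - 3)/(1 - 3) × (2.7 - 5)/(1 - 5) = 0.159562
L_2(2.7) = (2.7 - (-1))/(3 - (-1)) × (2.7 - 1)/(3 - 1) × (2.7 - 5)/(3 - 5) = 0.904188
L_3(2.7) = (2.7 - (-1))/(5 - (-1)) × (2.7 - 1)/(5 - 1) × (2.7 - 3)/(5 - 3) = -0.039312

P(2.7) = (-15)×L_0(2.7) + 19×L_1(2.7) + 14×L_2(2.7) + (-5)×L_3(2.7)
P(2.7) = 16.253437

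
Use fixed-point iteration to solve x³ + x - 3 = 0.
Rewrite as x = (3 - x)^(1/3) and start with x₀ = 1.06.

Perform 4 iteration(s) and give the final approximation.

Equation: x³ + x - 3 = 0
Fixed-point form: x = (3 - x)^(1/3)
x₀ = 1.06

x_1 = g(1.060000) = 1.247194
x_2 = g(1.247194) = 1.205715
x_3 = g(1.205715) = 1.215152
x_4 = g(1.215152) = 1.213018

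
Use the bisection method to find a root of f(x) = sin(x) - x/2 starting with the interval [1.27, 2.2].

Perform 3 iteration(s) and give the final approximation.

f(x) = sin(x) - x/2
Initial interval: [1.27, 2.2]

Iteration 1:
  c_1 = (1.270000 + 2.200000)/2 = 1.735000
  f(c_1) = f(1.735000) = 0.119049
  f(a) × f(c) ≥ 0, new interval: [1.735000, 2.200000]
Iteration 2:
  c_2 = (1.735000 + 2.200000)/2 = 1.967500
  f(c_2) = f(1.967500) = -0.061410
  f(a) × f(c) < 0, new interval: [1.735000, 1.967500]
Iteration 3:
  c_3 = (1.735000 + 1.967500)/2 = 1.851250
  f(c_3) = f(1.851250) = 0.035305
  f(a) × f(c) ≥ 0, new interval: [1.851250, 1.967500]

After 3 iteration(s), the approximation is c_3 = 1.851250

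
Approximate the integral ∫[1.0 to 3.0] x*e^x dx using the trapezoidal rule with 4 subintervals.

f(x) = x*e^x
a = 1.0, b = 3.0, n = 4
h = (b - a)/n = 0.500000

Trapezoidal rule: (h/2)[f(x₀) + 2f(x₁) + 2f(x₂) + ... + f(xₙ)]

x_0 = 1.0000, f(x_0) = 2.718282, coefficient = 1
x_1 = 1.5000, f(x_1) = 6.722534, coefficient = 2
x_2 = 2.0000, f(x_2) = 14.778112, coefficient = 2
x_3 = 2.5000, f(x_3) = 30.456235, coefficient = 2
x_4 = 3.0000, f(x_4) = 60.256611, coefficient = 1

I ≈ (0.500000/2) × 166.888654 = 41.722164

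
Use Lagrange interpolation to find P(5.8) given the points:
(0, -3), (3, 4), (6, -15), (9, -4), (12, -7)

Lagrange interpolation formula:
P(x) = Σ yᵢ × Lᵢ(x)
where Lᵢ(x) = Π_{j≠i} (x - xⱼ)/(xᵢ - xⱼ)

L_0(5.8) = (5.8 - 3)/(0 - 3) × (5.8 - 6)/(0 - 6) × (5.8 - 9)/(0 - 9) × (5.8 - 12)/(0 - 12) = -0.005715
L_1(5.8) = (5.8 - 0)/(3 - 0) × (5.8 - 6)/(3 - 6) × (5.8 - 9)/(3 - 9) × (5.8 - 12)/(3 - 12) = 0.047355
L_2(5.8) = (5.8 - 0)/(6 - 0) × (5.8 - 3)/(6 - 3) × (5.8 - 9)/(6 - 9) × (5.8 - 12)/(6 - 12) = 0.994449
L_3(5.8) = (5.8 - 0)/(9 - 0) × (5.8 - 3)/(9 - 3) × (5.8 - 6)/(9 - 6) × (5.8 - 12)/(9 - 12) = -0.041435
L_4(5.8) = (5.8 - 0)/(12 - 0) × (5.8 - 3)/(12 - 3) × (5.8 - 6)/(12 - 6) × (5.8 - 9)/(12 - 9) = 0.005347

P(5.8) = (-3)×L_0(5.8) + 4×L_1(5.8) + (-15)×L_2(5.8) + (-4)×L_3(5.8) + (-7)×L_4(5.8)
P(5.8) = -14.581860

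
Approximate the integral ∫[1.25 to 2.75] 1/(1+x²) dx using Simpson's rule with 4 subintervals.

f(x) = 1/(1+x²)
a = 1.25, b = 2.75, n = 4
h = (b - a)/n = 0.375000

Simpson's rule: (h/3)[f(x₀) + 4f(x₁) + 2f(x₂) + ... + f(xₙ)]

x_0 = 1.2500, f(x_0) = 0.390244, coefficient = 1
x_1 = 1.6250, f(x_1) = 0.274678, coefficient = 4
x_2 = 2.0000, f(x_2) = 0.200000, coefficient = 2
x_3 = 2.3750, f(x_3) = 0.150588, coefficient = 4
x_4 = 2.7500, f(x_4) = 0.116788, coefficient = 1

I ≈ (0.375000/3) × 2.608098 = 0.326012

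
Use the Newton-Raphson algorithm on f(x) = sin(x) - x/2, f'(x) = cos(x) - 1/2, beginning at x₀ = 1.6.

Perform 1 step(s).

f(x) = sin(x) - x/2
f'(x) = cos(x) - 1/2
x₀ = 1.6

Newton-Raphson formula: x_{n+1} = x_n - f(x_n)/f'(x_n)

Iteration 1:
  f(1.600000) = 0.199574
  f'(1.600000) = -0.529200
  x_1 = 1.600000 - 0.199574/(-0.529200) = 1.977124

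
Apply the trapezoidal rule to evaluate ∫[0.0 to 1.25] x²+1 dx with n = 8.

f(x) = x²+1
a = 0.0, b = 1.25, n = 8
h = (b - a)/n = 0.156250

Trapezoidal rule: (h/2)[f(x₀) + 2f(x₁) + 2f(x₂) + ... + f(xₙ)]

x_0 = 0.0000, f(x_0) = 1.000000, coefficient = 1
x_1 = 0.1562, f(x_1) = 1.024414, coefficient = 2
x_2 = 0.3125, f(x_2) = 1.097656, coefficient = 2
x_3 = 0.4688, f(x_3) = 1.219727, coefficient = 2
x_4 = 0.6250, f(x_4) = 1.390625, coefficient = 2
x_5 = 0.7812, f(x_5) = 1.610352, coefficient = 2
x_6 = 0.9375, f(x_6) = 1.878906, coefficient = 2
x_7 = 1.0938, f(x_7) = 2.196289, coefficient = 2
x_8 = 1.2500, f(x_8) = 2.562500, coefficient = 1

I ≈ (0.156250/2) × 24.398438 = 1.906128
Exact value: 1.901042
Error: 0.005086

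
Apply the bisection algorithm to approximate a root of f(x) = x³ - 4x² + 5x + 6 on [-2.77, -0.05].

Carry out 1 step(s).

f(x) = x³ - 4x² + 5x + 6
Initial interval: [-2.77, -0.05]

Iteration 1:
  c_1 = (-2.770000 + (-0.050000))/2 = -1.410000
  f(c_1) = f(-1.410000) = -11.805621
  f(a) × f(c) ≥ 0, new interval: [-1.410000, -0.050000]

After 1 iteration(s), the approximation is c_1 = -1.410000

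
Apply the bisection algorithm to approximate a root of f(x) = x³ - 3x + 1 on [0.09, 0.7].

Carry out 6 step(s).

f(x) = x³ - 3x + 1
Initial interval: [0.09, 0.7]

Iteration 1:
  c_1 = (0.090000 + 0.700000)/2 = 0.395000
  f(c_1) = f(0.395000) = -0.123370
  f(a) × f(c) < 0, new interval: [0.090000, 0.395000]
Iteration 2:
  c_2 = (0.090000 + 0.395000)/2 = 0.242500
  f(c_2) = f(0.242500) = 0.286761
  f(a) × f(c) ≥ 0, new interval: [0.242500, 0.395000]
Iteration 3:
  c_3 = (0.242500 + 0.395000)/2 = 0.318750
  f(c_3) = f(0.318750) = 0.076135
  f(a) × f(c) ≥ 0, new interval: [0.318750, 0.395000]
Iteration 4:
  c_4 = (0.318750 + 0.395000)/2 = 0.356875
  f(c_4) = f(0.356875) = -0.025173
  f(a) × f(c) < 0, new interval: [0.318750, 0.356875]
Iteration 5:
  c_5 = (0.318750 + 0.356875)/2 = 0.337812
  f(c_5) = f(0.337812) = 0.025113
  f(a) × f(c) ≥ 0, new interval: [0.337812, 0.356875]
Iteration 6:
  c_6 = (0.337812 + 0.356875)/2 = 0.347344
  f(c_6) = f(0.347344) = -0.000125
  f(a) × f(c) < 0, new interval: [0.337812, 0.347344]

After 6 iteration(s), the approximation is c_6 = 0.347344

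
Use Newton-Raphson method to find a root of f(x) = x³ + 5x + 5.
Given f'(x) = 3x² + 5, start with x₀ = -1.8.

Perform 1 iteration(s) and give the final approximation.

f(x) = x³ + 5x + 5
f'(x) = 3x² + 5
x₀ = -1.8

Newton-Raphson formula: x_{n+1} = x_n - f(x_n)/f'(x_n)

Iteration 1:
  f(-1.800000) = -9.832000
  f'(-1.800000) = 14.720000
  x_1 = -1.800000 - (-9.832000)/14.720000 = -1.132065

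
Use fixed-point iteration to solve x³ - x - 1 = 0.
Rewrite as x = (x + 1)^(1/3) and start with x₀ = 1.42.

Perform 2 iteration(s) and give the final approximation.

Equation: x³ - x - 1 = 0
Fixed-point form: x = (x + 1)^(1/3)
x₀ = 1.42

x_1 = g(1.420000) = 1.342575
x_2 = g(1.342575) = 1.328101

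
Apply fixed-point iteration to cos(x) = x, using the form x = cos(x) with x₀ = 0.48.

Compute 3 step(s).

Equation: cos(x) = x
Fixed-point form: x = cos(x)
x₀ = 0.48

x_1 = g(0.480000) = 0.886995
x_2 = g(0.886995) = 0.631744
x_3 = g(0.631744) = 0.806999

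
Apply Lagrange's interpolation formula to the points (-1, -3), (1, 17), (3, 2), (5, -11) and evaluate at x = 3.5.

Lagrange interpolation formula:
P(x) = Σ yᵢ × Lᵢ(x)
where Lᵢ(x) = Π_{j≠i} (x - xⱼ)/(xᵢ - xⱼ)

L_0(3.5) = (3.5 - 1)/(-1 - 1) × (3.5 - 3)/(-1 - 3) × (3.5 - 5)/(-1 - 5) = 0.039062
L_1(3.5) = (3.5 - (-1))/(1 - (-1)) × (3.5 - 3)/(1 - 3) × (3.5 - 5)/(1 - 5) = -0.210938
L_2(3.5) = (3.5 - (-1))/(3 - (-1)) × (3.5 - 1)/(3 - 1) × (3.5 - 5)/(3 - 5) = 1.054688
L_3(3.5) = (3.5 - (-1))/(5 - (-1)) × (3.5 - 1)/(5 - 1) × (3.5 - 3)/(5 - 3) = 0.117188

P(3.5) = (-3)×L_0(3.5) + 17×L_1(3.5) + 2×L_2(3.5) + (-11)×L_3(3.5)
P(3.5) = -2.882812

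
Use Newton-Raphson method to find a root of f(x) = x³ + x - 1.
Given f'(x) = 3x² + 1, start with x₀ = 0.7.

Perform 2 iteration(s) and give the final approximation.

f(x) = x³ + x - 1
f'(x) = 3x² + 1
x₀ = 0.7

Newton-Raphson formula: x_{n+1} = x_n - f(x_n)/f'(x_n)

Iteration 1:
  f(0.700000) = 0.043000
  f'(0.700000) = 2.470000
  x_1 = 0.700000 - 0.043000/2.470000 = 0.682591
Iteration 2:
  f(0.682591) = 0.000631
  f'(0.682591) = 2.397792
  x_2 = 0.682591 - 0.000631/2.397792 = 0.682328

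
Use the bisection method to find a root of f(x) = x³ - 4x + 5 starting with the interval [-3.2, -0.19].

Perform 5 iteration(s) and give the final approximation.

f(x) = x³ - 4x + 5
Initial interval: [-3.2, -0.19]

Iteration 1:
  c_1 = (-3.200000 + (-0.190000))/2 = -1.695000
  f(c_1) = f(-1.695000) = 6.910223
  f(a) × f(c) < 0, new interval: [-3.200000, -1.695000]
Iteration 2:
  c_2 = (-3.200000 + (-1.695000))/2 = -2.447500
  f(c_2) = f(-2.447500) = 0.128848
  f(a) × f(c) < 0, new interval: [-3.200000, -2.447500]
Iteration 3:
  c_3 = (-3.200000 + (-2.447500))/2 = -2.823750
  f(c_3) = f(-2.823750) = -6.220352
  f(a) × f(c) ≥ 0, new interval: [-2.823750, -2.447500]
Iteration 4:
  c_4 = (-2.823750 + (-2.447500))/2 = -2.635625
  f(c_4) = f(-2.635625) = -2.765920
  f(a) × f(c) ≥ 0, new interval: [-2.635625, -2.447500]
Iteration 5:
  c_5 = (-2.635625 + (-2.447500))/2 = -2.541563
  f(c_5) = f(-2.541563) = -1.251074
  f(a) × f(c) ≥ 0, new interval: [-2.541563, -2.447500]

After 5 iteration(s), the approximation is c_5 = -2.541563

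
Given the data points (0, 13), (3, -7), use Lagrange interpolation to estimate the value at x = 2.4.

Lagrange interpolation formula:
P(x) = Σ yᵢ × Lᵢ(x)
where Lᵢ(x) = Π_{j≠i} (x - xⱼ)/(xᵢ - xⱼ)

L_0(2.4) = (2.4 - 3)/(0 - 3) = 0.200000
L_1(2.4) = (2.4 - 0)/(3 - 0) = 0.800000

P(2.4) = 13×L_0(2.4) + (-7)×L_1(2.4)
P(2.4) = -3.000000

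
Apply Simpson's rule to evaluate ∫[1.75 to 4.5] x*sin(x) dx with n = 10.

f(x) = x*sin(x)
a = 1.75, b = 4.5, n = 10
h = (b - a)/n = 0.275000

Simpson's rule: (h/3)[f(x₀) + 4f(x₁) + 2f(x₂) + ... + f(xₙ)]

x_0 = 1.7500, f(x_0) = 1.721975, coefficient = 1
x_1 = 2.0250, f(x_1) = 1.819687, coefficient = 4
x_2 = 2.3000, f(x_2) = 1.715122, coefficient = 2
x_3 = 2.5750, f(x_3) = 1.382158, coefficient = 4
x_4 = 2.8500, f(x_4) = 0.819312, coefficient = 2
x_5 = 3.1250, f(x_5) = 0.051850, coefficient = 4
x_6 = 3.4000, f(x_6) = -0.868840, coefficient = 2
x_7 = 3.6750, f(x_7) = -1.868628, coefficient = 4
x_8 = 3.9500, f(x_8) = -2.856593, coefficient = 2
x_9 = 4.2250, f(x_9) = -3.733035, coefficient = 4
x_10 = 4.5000, f(x_10) = -4.398886, coefficient = 1

I ≈ (0.275000/3) × -14.450786 = -1.324655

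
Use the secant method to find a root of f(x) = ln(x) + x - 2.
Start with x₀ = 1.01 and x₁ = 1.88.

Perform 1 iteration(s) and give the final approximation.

f(x) = ln(x) + x - 2
x₀ = 1.01, x₁ = 1.88

Secant formula: x_{n+1} = x_n - f(x_n)(x_n - x_{n-1})/(f(x_n) - f(x_{n-1}))

Iteration 1:
  f(1.010000) = -0.980050
  f(1.880000) = 0.511272
  x_2 = 1.880000 - 0.511272×(1.880000 - 1.010000)/(0.511272 - (-0.980050))
       = 1.581737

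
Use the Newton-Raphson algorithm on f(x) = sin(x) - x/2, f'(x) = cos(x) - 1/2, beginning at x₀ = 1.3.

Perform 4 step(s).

f(x) = sin(x) - x/2
f'(x) = cos(x) - 1/2
x₀ = 1.3

Newton-Raphson formula: x_{n+1} = x_n - f(x_n)/f'(x_n)

Iteration 1:
  f(1.300000) = 0.313558
  f'(1.300000) = -0.232501
  x_1 = 1.300000 - 0.313558/(-0.232501) = 2.648631
Iteration 2:
  f(2.648631) = -0.851078
  f'(2.648631) = -1.380935
  x_2 = 2.648631 - (-0.851078)/(-1.380935) = 2.032325
Iteration 3:
  f(2.032325) = -0.120790
  f'(2.032325) = -0.945317
  x_3 = 2.032325 - (-0.120790)/(-0.945317) = 1.904548
Iteration 4:
  f(1.904548) = -0.007454
  f'(1.904548) = -0.827590
  x_4 = 1.904548 - (-0.007454)/(-0.827590) = 1.895541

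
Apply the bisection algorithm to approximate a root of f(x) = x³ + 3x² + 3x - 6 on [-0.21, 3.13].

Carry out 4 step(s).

f(x) = x³ + 3x² + 3x - 6
Initial interval: [-0.21, 3.13]

Iteration 1:
  c_1 = (-0.210000 + 3.130000)/2 = 1.460000
  f(c_1) = f(1.460000) = 7.886936
  f(a) × f(c) < 0, new interval: [-0.210000, 1.460000]
Iteration 2:
  c_2 = (-0.210000 + 1.460000)/2 = 0.625000
  f(c_2) = f(0.625000) = -2.708984
  f(a) × f(c) ≥ 0, new interval: [0.625000, 1.460000]
Iteration 3:
  c_3 = (0.625000 + 1.460000)/2 = 1.042500
  f(c_3) = f(1.042500) = 1.520914
  f(a) × f(c) < 0, new interval: [0.625000, 1.042500]
Iteration 4:
  c_4 = (0.625000 + 1.042500)/2 = 0.833750
  f(c_4) = f(0.833750) = -0.833761
  f(a) × f(c) ≥ 0, new interval: [0.833750, 1.042500]

After 4 iteration(s), the approximation is c_4 = 0.833750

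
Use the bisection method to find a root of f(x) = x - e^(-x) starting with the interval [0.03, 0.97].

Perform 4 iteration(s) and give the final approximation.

f(x) = x - e^(-x)
Initial interval: [0.03, 0.97]

Iteration 1:
  c_1 = (0.030000 + 0.970000)/2 = 0.500000
  f(c_1) = f(0.500000) = -0.106531
  f(a) × f(c) ≥ 0, new interval: [0.500000, 0.970000]
Iteration 2:
  c_2 = (0.500000 + 0.970000)/2 = 0.735000
  f(c_2) = f(0.735000) = 0.255495
  f(a) × f(c) < 0, new interval: [0.500000, 0.735000]
Iteration 3:
  c_3 = (0.500000 + 0.735000)/2 = 0.617500
  f(c_3) = f(0.617500) = 0.078209
  f(a) × f(c) < 0, new interval: [0.500000, 0.617500]
Iteration 4:
  c_4 = (0.500000 + 0.617500)/2 = 0.558750
  f(c_4) = f(0.558750) = -0.013174
  f(a) × f(c) ≥ 0, new interval: [0.558750, 0.617500]

After 4 iteration(s), the approximation is c_4 = 0.558750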